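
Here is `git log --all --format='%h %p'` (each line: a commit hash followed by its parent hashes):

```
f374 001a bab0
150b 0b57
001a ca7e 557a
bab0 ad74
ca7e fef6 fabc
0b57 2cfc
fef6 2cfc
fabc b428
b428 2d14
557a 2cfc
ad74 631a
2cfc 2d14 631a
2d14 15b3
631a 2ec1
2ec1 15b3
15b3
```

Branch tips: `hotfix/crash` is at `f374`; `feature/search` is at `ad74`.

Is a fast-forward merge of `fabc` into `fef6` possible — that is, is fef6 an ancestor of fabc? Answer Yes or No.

No

A fast-forward from fef6 to fabc is possible iff fef6 is an ancestor of fabc.
Ancestors of fabc: {15b3, 2d14, b428, fabc}.
fef6 is not among them, so fast-forward is not possible.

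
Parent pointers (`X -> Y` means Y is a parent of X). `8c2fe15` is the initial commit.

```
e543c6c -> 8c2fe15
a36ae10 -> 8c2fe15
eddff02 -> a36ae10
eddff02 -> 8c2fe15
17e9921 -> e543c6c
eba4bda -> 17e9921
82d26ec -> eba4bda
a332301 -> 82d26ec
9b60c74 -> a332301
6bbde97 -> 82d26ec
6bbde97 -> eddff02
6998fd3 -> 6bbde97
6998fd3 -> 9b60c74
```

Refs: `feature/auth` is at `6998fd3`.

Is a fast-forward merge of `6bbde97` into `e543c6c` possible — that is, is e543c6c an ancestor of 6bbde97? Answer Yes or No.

A fast-forward from e543c6c to 6bbde97 is possible iff e543c6c is an ancestor of 6bbde97.
Ancestors of 6bbde97: {17e9921, 6bbde97, 82d26ec, 8c2fe15, a36ae10, e543c6c, eba4bda, eddff02}.
e543c6c is among them, so fast-forward is possible.

Yes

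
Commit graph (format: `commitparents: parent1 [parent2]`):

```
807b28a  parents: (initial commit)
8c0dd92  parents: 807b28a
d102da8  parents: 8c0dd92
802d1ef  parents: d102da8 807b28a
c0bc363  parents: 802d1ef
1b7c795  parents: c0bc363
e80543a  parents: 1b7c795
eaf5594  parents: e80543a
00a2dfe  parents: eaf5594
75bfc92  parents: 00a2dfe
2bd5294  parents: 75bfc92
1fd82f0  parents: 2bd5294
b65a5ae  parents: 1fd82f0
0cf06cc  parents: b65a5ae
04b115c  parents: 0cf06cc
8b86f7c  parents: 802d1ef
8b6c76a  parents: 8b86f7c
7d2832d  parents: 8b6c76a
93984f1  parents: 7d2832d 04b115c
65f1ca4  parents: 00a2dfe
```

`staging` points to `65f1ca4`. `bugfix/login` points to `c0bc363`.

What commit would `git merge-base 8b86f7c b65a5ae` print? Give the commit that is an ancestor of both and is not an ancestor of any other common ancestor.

Ancestors of 8b86f7c: {802d1ef, 807b28a, 8b86f7c, 8c0dd92, d102da8}.
Ancestors of b65a5ae: {00a2dfe, 1b7c795, 1fd82f0, 2bd5294, 75bfc92, 802d1ef, 807b28a, 8c0dd92, b65a5ae, c0bc363, d102da8, e80543a, eaf5594}.
Common ancestors: {802d1ef, 807b28a, 8c0dd92, d102da8}.
Among these, 802d1ef is not an ancestor of any other common ancestor — it is the merge base.

802d1ef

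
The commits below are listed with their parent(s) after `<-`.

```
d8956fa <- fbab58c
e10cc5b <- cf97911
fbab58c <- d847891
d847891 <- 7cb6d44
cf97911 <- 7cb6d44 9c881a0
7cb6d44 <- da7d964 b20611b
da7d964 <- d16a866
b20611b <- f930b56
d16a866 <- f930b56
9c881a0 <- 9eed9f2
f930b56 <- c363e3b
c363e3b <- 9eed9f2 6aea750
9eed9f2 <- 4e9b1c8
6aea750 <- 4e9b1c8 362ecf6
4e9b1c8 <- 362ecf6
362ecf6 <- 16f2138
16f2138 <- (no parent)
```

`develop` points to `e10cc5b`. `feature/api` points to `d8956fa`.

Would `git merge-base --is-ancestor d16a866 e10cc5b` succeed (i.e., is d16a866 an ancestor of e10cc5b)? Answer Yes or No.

Ancestors of e10cc5b (commits reachable by following parents): {16f2138, 362ecf6, 4e9b1c8, 6aea750, 7cb6d44, 9c881a0, 9eed9f2, b20611b, c363e3b, cf97911, d16a866, da7d964, e10cc5b, f930b56}.
d16a866 is in that set, so it is an ancestor of e10cc5b.

Yes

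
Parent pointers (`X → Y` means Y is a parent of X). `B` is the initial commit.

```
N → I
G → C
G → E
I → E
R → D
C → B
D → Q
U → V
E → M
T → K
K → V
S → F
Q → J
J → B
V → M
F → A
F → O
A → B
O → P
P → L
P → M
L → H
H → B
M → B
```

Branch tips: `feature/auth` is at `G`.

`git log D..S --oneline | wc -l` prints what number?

8

Reachable from S: {A, B, F, H, L, M, O, P, S}.
Reachable from D: {B, D, J, Q}.
In S's history but not D's: {A, F, H, L, M, O, P, S} — 8 commits.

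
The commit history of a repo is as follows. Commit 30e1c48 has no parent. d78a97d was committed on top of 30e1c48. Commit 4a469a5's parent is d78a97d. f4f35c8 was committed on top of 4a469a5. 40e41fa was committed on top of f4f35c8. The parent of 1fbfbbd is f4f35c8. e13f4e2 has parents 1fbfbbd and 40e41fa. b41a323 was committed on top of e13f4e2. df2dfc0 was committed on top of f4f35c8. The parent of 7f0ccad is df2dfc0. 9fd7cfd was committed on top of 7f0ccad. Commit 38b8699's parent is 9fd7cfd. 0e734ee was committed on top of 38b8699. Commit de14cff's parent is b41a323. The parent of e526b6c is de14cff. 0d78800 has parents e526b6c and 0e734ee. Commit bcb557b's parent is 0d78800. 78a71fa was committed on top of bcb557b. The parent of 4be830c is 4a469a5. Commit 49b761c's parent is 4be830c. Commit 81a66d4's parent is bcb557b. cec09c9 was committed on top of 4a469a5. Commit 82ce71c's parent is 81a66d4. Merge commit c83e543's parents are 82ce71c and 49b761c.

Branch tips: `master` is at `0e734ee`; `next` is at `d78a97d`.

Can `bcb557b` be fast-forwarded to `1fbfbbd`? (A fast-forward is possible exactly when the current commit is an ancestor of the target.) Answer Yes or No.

A fast-forward from bcb557b to 1fbfbbd is possible iff bcb557b is an ancestor of 1fbfbbd.
Ancestors of 1fbfbbd: {1fbfbbd, 30e1c48, 4a469a5, d78a97d, f4f35c8}.
bcb557b is not among them, so fast-forward is not possible.

No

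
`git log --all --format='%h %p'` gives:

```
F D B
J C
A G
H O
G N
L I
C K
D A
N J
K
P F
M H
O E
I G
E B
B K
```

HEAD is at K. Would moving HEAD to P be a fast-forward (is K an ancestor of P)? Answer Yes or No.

A fast-forward from K to P is possible iff K is an ancestor of P.
Ancestors of P: {A, B, C, D, F, G, J, K, N, P}.
K is among them, so fast-forward is possible.

Yes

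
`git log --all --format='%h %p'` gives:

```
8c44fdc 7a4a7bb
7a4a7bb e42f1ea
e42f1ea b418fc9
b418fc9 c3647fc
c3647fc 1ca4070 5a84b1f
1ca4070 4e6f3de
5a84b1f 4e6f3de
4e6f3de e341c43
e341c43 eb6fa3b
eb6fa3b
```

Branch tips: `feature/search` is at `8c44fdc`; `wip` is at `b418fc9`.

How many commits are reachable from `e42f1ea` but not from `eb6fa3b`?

Reachable from e42f1ea: {1ca4070, 4e6f3de, 5a84b1f, b418fc9, c3647fc, e341c43, e42f1ea, eb6fa3b}.
Reachable from eb6fa3b: {eb6fa3b}.
In e42f1ea's history but not eb6fa3b's: {1ca4070, 4e6f3de, 5a84b1f, b418fc9, c3647fc, e341c43, e42f1ea} — 7 commits.

7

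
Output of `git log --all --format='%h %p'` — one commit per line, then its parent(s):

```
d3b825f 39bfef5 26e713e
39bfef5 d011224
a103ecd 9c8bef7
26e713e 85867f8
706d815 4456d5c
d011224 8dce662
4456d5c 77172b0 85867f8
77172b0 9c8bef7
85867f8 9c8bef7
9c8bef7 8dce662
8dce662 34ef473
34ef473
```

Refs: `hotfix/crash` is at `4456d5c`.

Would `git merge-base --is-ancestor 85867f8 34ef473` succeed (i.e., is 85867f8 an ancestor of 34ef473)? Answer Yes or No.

No

Ancestors of 34ef473: {34ef473}.
85867f8 is not in that set, so it is not an ancestor of 34ef473.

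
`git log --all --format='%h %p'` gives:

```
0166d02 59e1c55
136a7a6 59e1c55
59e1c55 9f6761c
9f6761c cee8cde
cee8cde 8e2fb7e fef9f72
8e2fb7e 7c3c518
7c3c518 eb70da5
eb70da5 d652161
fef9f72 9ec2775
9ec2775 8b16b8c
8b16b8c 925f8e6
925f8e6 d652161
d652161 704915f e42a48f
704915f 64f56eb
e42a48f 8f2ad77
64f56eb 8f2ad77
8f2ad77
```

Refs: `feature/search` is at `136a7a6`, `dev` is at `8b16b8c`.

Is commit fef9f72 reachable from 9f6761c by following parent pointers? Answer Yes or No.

Ancestors of 9f6761c (commits reachable by following parents): {64f56eb, 704915f, 7c3c518, 8b16b8c, 8e2fb7e, 8f2ad77, 925f8e6, 9ec2775, 9f6761c, cee8cde, d652161, e42a48f, eb70da5, fef9f72}.
fef9f72 is in that set, so it is an ancestor of 9f6761c.

Yes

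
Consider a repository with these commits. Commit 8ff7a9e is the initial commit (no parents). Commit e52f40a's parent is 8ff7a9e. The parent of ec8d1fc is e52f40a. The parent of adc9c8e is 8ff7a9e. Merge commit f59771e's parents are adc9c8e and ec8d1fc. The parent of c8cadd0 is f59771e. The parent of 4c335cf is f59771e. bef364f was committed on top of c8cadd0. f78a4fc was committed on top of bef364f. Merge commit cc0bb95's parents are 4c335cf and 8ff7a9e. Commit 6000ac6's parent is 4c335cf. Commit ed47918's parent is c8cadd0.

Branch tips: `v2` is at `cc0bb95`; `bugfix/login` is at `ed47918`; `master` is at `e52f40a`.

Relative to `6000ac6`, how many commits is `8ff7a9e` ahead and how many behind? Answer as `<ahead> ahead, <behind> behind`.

0 ahead, 6 behind

Reachable from 8ff7a9e: {8ff7a9e}.
Reachable from 6000ac6: {4c335cf, 6000ac6, 8ff7a9e, adc9c8e, e52f40a, ec8d1fc, f59771e}.
Only in 8ff7a9e's history (ahead): {} — 0.
Only in 6000ac6's history (behind): {4c335cf, 6000ac6, adc9c8e, e52f40a, ec8d1fc, f59771e} — 6.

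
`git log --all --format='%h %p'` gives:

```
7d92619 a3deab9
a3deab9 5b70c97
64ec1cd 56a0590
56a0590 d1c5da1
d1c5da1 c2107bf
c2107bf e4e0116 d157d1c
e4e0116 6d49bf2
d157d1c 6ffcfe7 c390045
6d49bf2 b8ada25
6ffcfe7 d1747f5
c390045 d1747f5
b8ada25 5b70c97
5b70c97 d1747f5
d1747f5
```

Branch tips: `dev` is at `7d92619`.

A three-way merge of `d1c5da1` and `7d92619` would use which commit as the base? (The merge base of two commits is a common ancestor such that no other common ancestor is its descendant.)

Ancestors of d1c5da1: {5b70c97, 6d49bf2, 6ffcfe7, b8ada25, c2107bf, c390045, d157d1c, d1747f5, d1c5da1, e4e0116}.
Ancestors of 7d92619: {5b70c97, 7d92619, a3deab9, d1747f5}.
Common ancestors: {5b70c97, d1747f5}.
Among these, 5b70c97 is not an ancestor of any other common ancestor — it is the merge base.

5b70c97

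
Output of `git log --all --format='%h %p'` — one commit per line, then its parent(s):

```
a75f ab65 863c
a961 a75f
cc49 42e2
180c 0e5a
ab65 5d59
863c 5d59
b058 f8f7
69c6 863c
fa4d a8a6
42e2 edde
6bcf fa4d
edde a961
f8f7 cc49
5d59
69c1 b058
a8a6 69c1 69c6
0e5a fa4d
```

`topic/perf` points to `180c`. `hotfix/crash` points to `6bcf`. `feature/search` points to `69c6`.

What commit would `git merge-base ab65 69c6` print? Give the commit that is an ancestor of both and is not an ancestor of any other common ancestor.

5d59

Ancestors of ab65: {5d59, ab65}.
Ancestors of 69c6: {5d59, 69c6, 863c}.
Common ancestors: {5d59}.
The only common ancestor is 5d59, so it is the merge base.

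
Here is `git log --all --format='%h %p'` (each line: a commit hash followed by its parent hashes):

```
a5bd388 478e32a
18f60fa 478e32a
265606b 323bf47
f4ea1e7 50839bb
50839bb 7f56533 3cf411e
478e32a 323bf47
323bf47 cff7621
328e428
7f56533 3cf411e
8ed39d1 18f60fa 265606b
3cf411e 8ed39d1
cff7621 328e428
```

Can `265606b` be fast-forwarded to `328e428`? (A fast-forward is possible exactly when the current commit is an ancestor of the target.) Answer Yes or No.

No

A fast-forward from 265606b to 328e428 is possible iff 265606b is an ancestor of 328e428.
Ancestors of 328e428: {328e428}.
265606b is not among them, so fast-forward is not possible.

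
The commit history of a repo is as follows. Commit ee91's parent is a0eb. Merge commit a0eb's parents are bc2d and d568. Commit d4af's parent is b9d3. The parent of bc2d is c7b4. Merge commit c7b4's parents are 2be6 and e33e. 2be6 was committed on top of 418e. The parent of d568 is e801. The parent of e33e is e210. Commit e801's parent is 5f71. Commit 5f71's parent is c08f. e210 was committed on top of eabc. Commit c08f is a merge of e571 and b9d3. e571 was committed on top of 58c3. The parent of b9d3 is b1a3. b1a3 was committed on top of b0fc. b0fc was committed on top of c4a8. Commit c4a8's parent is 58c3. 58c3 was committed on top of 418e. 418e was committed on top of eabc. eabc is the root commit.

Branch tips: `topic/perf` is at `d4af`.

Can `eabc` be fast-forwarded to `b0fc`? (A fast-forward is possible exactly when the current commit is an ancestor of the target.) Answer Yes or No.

A fast-forward from eabc to b0fc is possible iff eabc is an ancestor of b0fc.
Ancestors of b0fc: {418e, 58c3, b0fc, c4a8, eabc}.
eabc is among them, so fast-forward is possible.

Yes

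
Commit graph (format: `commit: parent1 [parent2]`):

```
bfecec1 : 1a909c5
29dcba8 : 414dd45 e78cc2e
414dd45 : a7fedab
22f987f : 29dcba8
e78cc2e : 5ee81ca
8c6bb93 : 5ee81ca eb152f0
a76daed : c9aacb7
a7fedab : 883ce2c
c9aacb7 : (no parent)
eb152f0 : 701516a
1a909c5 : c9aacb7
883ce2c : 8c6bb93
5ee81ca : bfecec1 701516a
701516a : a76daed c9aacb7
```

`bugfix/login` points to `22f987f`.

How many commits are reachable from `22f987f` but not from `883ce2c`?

Reachable from 22f987f: {1a909c5, 22f987f, 29dcba8, 414dd45, 5ee81ca, 701516a, 883ce2c, 8c6bb93, a76daed, a7fedab, bfecec1, c9aacb7, e78cc2e, eb152f0}.
Reachable from 883ce2c: {1a909c5, 5ee81ca, 701516a, 883ce2c, 8c6bb93, a76daed, bfecec1, c9aacb7, eb152f0}.
In 22f987f's history but not 883ce2c's: {22f987f, 29dcba8, 414dd45, a7fedab, e78cc2e} — 5 commits.

5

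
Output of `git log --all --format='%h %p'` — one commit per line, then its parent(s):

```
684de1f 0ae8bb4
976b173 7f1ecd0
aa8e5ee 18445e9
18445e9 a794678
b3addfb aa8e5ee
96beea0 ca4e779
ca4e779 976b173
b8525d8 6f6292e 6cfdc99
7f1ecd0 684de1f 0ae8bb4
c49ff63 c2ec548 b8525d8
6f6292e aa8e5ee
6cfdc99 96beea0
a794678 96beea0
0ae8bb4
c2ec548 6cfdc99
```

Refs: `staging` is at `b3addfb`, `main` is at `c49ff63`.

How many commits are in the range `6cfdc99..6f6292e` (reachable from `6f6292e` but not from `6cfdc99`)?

4

Reachable from 6f6292e: {0ae8bb4, 18445e9, 684de1f, 6f6292e, 7f1ecd0, 96beea0, 976b173, a794678, aa8e5ee, ca4e779}.
Reachable from 6cfdc99: {0ae8bb4, 684de1f, 6cfdc99, 7f1ecd0, 96beea0, 976b173, ca4e779}.
In 6f6292e's history but not 6cfdc99's: {18445e9, 6f6292e, a794678, aa8e5ee} — 4 commits.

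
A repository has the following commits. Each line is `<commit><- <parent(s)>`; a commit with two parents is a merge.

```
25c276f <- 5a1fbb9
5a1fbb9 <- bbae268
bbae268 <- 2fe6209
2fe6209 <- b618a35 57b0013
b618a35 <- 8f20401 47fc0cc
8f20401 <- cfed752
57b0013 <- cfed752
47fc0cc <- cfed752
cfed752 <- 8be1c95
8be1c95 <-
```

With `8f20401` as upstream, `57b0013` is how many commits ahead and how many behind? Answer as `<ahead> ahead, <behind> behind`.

1 ahead, 1 behind

Reachable from 57b0013: {57b0013, 8be1c95, cfed752}.
Reachable from 8f20401: {8be1c95, 8f20401, cfed752}.
Only in 57b0013's history (ahead): {57b0013} — 1.
Only in 8f20401's history (behind): {8f20401} — 1.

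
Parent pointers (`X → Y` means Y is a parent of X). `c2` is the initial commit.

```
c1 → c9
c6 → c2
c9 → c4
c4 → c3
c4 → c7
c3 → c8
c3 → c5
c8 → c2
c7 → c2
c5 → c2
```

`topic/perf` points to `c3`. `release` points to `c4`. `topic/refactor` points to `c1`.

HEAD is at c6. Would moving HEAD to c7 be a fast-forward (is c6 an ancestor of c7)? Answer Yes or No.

A fast-forward from c6 to c7 is possible iff c6 is an ancestor of c7.
Ancestors of c7: {c2, c7}.
c6 is not among them, so fast-forward is not possible.

No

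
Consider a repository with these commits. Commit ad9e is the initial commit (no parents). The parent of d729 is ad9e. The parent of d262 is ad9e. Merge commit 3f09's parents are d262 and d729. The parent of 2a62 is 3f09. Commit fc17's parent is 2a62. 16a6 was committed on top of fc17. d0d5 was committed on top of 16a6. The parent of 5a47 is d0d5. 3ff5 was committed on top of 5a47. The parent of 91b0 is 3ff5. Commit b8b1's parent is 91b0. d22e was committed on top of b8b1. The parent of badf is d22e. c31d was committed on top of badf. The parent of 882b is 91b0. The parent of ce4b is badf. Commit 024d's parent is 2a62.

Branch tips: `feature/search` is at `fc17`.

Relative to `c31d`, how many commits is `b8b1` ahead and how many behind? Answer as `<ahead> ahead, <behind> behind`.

Reachable from b8b1: {16a6, 2a62, 3f09, 3ff5, 5a47, 91b0, ad9e, b8b1, d0d5, d262, d729, fc17}.
Reachable from c31d: {16a6, 2a62, 3f09, 3ff5, 5a47, 91b0, ad9e, b8b1, badf, c31d, d0d5, d22e, d262, d729, fc17}.
Only in b8b1's history (ahead): {} — 0.
Only in c31d's history (behind): {badf, c31d, d22e} — 3.

0 ahead, 3 behind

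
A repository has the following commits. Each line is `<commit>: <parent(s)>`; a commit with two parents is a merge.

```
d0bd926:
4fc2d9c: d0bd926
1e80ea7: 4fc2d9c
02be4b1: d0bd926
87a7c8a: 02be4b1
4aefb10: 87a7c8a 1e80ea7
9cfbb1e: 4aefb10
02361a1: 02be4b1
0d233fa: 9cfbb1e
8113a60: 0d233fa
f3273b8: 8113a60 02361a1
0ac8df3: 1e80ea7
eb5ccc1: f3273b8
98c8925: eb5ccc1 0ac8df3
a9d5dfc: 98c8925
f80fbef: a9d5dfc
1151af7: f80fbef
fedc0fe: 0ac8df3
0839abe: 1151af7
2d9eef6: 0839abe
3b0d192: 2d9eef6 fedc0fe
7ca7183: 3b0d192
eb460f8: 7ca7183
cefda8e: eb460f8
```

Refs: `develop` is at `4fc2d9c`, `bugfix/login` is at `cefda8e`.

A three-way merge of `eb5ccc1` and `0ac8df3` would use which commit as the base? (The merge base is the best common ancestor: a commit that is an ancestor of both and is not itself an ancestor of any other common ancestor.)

Ancestors of eb5ccc1: {02361a1, 02be4b1, 0d233fa, 1e80ea7, 4aefb10, 4fc2d9c, 8113a60, 87a7c8a, 9cfbb1e, d0bd926, eb5ccc1, f3273b8}.
Ancestors of 0ac8df3: {0ac8df3, 1e80ea7, 4fc2d9c, d0bd926}.
Common ancestors: {1e80ea7, 4fc2d9c, d0bd926}.
Among these, 1e80ea7 is not an ancestor of any other common ancestor — it is the merge base.

1e80ea7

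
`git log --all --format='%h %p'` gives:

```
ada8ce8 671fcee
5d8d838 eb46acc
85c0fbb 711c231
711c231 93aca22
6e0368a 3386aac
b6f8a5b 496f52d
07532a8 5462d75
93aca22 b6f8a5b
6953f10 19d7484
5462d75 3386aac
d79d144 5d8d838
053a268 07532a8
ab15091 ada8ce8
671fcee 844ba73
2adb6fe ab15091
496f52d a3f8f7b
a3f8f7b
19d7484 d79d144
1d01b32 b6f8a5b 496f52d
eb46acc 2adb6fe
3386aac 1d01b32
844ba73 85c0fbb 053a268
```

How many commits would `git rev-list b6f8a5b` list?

Walking parent pointers from b6f8a5b: reachable set = {496f52d, a3f8f7b, b6f8a5b}.
That is 3 commits.

3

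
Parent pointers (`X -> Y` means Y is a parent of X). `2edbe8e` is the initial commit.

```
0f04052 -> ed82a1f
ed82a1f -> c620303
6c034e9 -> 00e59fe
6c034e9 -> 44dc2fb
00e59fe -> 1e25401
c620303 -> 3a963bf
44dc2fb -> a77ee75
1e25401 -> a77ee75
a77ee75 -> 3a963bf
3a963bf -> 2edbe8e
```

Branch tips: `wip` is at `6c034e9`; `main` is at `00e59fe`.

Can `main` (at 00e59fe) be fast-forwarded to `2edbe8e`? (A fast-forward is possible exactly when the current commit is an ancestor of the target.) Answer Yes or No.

A fast-forward from 00e59fe to 2edbe8e is possible iff 00e59fe is an ancestor of 2edbe8e.
Ancestors of 2edbe8e: {2edbe8e}.
00e59fe is not among them, so fast-forward is not possible.

No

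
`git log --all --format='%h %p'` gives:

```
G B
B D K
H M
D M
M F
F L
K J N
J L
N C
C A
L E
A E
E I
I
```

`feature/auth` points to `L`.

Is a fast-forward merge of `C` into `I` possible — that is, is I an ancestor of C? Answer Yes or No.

A fast-forward from I to C is possible iff I is an ancestor of C.
Ancestors of C: {A, C, E, I}.
I is among them, so fast-forward is possible.

Yes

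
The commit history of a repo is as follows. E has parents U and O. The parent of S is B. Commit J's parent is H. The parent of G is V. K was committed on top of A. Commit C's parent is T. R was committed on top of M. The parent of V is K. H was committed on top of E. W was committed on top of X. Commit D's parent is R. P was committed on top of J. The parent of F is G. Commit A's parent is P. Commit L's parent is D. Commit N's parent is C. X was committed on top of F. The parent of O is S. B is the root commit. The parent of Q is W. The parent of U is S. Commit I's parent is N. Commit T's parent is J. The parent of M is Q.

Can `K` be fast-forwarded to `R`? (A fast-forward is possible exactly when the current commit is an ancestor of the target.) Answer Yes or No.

A fast-forward from K to R is possible iff K is an ancestor of R.
Ancestors of R: {A, B, E, F, G, H, J, K, M, O, P, Q, R, S, U, V, W, X}.
K is among them, so fast-forward is possible.

Yes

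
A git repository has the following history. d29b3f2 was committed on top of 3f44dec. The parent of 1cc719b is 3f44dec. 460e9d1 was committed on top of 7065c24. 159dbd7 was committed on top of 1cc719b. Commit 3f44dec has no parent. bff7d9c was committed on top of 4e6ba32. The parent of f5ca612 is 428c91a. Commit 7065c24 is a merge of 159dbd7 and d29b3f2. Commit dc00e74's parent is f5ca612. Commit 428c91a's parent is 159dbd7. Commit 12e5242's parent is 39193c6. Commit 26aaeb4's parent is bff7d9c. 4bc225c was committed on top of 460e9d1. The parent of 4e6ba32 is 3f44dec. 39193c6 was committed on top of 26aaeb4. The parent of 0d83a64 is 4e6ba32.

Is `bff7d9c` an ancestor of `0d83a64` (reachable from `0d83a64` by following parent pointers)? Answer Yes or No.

Ancestors of 0d83a64: {0d83a64, 3f44dec, 4e6ba32}.
bff7d9c is not in that set, so it is not an ancestor of 0d83a64.

No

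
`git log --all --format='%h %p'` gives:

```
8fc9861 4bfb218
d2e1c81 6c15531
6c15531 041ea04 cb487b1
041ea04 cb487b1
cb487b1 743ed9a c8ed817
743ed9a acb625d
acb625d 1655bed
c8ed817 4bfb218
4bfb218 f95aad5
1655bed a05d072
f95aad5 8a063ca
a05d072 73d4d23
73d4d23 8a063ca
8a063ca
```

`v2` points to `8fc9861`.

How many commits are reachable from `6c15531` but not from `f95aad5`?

Reachable from 6c15531: {041ea04, 1655bed, 4bfb218, 6c15531, 73d4d23, 743ed9a, 8a063ca, a05d072, acb625d, c8ed817, cb487b1, f95aad5}.
Reachable from f95aad5: {8a063ca, f95aad5}.
In 6c15531's history but not f95aad5's: {041ea04, 1655bed, 4bfb218, 6c15531, 73d4d23, 743ed9a, a05d072, acb625d, c8ed817, cb487b1} — 10 commits.

10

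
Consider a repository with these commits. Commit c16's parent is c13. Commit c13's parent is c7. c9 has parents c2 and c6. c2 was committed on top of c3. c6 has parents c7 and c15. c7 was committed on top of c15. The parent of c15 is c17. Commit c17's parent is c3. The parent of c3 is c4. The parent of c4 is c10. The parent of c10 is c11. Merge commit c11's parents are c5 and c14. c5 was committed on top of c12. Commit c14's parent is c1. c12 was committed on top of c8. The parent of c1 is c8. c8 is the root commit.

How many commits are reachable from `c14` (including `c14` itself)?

3

Walking parent pointers from c14: reachable set = {c1, c14, c8}.
That is 3 commits.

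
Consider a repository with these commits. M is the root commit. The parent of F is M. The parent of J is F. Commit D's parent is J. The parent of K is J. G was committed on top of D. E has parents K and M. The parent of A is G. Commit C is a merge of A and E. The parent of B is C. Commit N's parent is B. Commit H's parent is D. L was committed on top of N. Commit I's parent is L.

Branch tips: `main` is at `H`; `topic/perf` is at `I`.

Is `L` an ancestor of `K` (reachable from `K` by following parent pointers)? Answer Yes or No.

Ancestors of K: {F, J, K, M}.
L is not in that set, so it is not an ancestor of K.

No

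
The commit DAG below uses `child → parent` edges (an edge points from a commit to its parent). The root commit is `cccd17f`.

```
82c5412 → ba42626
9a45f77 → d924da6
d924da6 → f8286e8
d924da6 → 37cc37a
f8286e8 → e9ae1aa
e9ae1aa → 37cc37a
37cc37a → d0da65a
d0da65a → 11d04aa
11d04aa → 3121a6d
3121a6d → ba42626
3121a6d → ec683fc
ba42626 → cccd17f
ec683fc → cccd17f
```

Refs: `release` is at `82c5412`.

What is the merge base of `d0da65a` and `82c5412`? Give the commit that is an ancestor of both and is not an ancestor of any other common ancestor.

ba42626

Ancestors of d0da65a: {11d04aa, 3121a6d, ba42626, cccd17f, d0da65a, ec683fc}.
Ancestors of 82c5412: {82c5412, ba42626, cccd17f}.
Common ancestors: {ba42626, cccd17f}.
Among these, ba42626 is not an ancestor of any other common ancestor — it is the merge base.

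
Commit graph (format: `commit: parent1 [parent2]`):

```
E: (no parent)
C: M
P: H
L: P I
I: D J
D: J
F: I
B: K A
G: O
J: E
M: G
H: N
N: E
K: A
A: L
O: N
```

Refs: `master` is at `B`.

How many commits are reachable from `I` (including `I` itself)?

Walking parent pointers from I: reachable set = {D, E, I, J}.
That is 4 commits.

4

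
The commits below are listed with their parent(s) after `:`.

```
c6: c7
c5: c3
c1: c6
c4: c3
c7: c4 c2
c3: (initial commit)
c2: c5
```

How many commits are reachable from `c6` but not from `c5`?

Reachable from c6: {c2, c3, c4, c5, c6, c7}.
Reachable from c5: {c3, c5}.
In c6's history but not c5's: {c2, c4, c6, c7} — 4 commits.

4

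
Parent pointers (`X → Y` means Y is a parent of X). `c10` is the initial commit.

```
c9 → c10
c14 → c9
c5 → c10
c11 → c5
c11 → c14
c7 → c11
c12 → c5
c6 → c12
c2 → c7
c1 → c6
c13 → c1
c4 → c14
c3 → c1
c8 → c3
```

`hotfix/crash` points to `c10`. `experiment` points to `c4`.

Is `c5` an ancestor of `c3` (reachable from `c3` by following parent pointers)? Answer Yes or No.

Yes

Ancestors of c3 (commits reachable by following parents): {c1, c10, c12, c3, c5, c6}.
c5 is in that set, so it is an ancestor of c3.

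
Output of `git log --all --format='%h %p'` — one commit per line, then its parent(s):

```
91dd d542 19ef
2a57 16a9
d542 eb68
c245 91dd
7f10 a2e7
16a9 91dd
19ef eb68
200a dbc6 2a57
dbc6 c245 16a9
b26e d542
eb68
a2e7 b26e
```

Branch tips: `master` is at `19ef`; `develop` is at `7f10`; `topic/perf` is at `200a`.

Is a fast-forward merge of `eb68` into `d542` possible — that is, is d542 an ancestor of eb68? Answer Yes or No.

A fast-forward from d542 to eb68 is possible iff d542 is an ancestor of eb68.
Ancestors of eb68: {eb68}.
d542 is not among them, so fast-forward is not possible.

No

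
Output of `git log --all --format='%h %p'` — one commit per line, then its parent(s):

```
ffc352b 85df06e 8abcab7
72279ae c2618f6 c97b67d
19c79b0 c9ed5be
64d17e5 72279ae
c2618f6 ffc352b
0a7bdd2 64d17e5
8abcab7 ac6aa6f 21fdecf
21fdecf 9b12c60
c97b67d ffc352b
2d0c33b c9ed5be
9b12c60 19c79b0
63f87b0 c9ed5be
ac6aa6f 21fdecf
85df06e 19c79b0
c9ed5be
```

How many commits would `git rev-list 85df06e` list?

3

Walking parent pointers from 85df06e: reachable set = {19c79b0, 85df06e, c9ed5be}.
That is 3 commits.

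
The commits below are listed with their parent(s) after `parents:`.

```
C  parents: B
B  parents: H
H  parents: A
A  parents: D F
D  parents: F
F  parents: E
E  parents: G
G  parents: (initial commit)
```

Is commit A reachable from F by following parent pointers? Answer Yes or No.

No

Ancestors of F: {E, F, G}.
A is not in that set, so it is not an ancestor of F.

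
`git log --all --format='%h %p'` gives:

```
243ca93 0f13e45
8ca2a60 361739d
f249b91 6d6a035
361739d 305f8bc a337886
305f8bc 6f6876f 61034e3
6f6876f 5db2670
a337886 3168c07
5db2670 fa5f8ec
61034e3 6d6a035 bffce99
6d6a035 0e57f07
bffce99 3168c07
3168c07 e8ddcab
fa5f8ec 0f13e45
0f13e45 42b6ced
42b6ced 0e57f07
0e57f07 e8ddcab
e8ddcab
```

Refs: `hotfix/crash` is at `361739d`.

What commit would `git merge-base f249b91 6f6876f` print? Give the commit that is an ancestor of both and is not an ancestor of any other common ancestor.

Ancestors of f249b91: {0e57f07, 6d6a035, e8ddcab, f249b91}.
Ancestors of 6f6876f: {0e57f07, 0f13e45, 42b6ced, 5db2670, 6f6876f, e8ddcab, fa5f8ec}.
Common ancestors: {0e57f07, e8ddcab}.
Among these, 0e57f07 is not an ancestor of any other common ancestor — it is the merge base.

0e57f07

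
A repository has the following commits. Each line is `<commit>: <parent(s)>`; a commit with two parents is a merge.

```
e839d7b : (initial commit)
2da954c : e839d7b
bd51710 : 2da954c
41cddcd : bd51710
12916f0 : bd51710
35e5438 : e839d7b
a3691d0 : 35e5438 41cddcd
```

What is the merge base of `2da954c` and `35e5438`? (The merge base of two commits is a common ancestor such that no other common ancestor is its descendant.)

Ancestors of 2da954c: {2da954c, e839d7b}.
Ancestors of 35e5438: {35e5438, e839d7b}.
Common ancestors: {e839d7b}.
The only common ancestor is e839d7b, so it is the merge base.

e839d7b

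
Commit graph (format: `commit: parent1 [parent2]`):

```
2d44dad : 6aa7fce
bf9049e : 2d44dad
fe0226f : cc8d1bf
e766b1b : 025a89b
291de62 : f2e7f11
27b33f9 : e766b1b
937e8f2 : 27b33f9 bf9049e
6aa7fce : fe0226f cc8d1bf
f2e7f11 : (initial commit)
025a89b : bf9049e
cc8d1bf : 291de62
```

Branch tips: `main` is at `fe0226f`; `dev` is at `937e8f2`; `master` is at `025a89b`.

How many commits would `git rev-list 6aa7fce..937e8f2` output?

6

Reachable from 937e8f2: {025a89b, 27b33f9, 291de62, 2d44dad, 6aa7fce, 937e8f2, bf9049e, cc8d1bf, e766b1b, f2e7f11, fe0226f}.
Reachable from 6aa7fce: {291de62, 6aa7fce, cc8d1bf, f2e7f11, fe0226f}.
In 937e8f2's history but not 6aa7fce's: {025a89b, 27b33f9, 2d44dad, 937e8f2, bf9049e, e766b1b} — 6 commits.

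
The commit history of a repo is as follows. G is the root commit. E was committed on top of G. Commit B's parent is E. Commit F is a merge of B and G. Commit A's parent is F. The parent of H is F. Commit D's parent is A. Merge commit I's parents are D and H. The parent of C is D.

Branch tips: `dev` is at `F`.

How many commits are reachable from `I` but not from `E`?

6

Reachable from I: {A, B, D, E, F, G, H, I}.
Reachable from E: {E, G}.
In I's history but not E's: {A, B, D, F, H, I} — 6 commits.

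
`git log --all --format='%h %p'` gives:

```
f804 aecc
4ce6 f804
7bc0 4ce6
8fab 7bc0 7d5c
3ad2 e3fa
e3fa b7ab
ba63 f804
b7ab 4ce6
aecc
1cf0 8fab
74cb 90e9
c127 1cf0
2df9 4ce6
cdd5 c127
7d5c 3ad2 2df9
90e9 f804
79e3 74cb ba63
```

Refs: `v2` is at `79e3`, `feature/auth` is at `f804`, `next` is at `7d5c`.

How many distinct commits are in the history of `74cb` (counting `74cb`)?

Walking parent pointers from 74cb: reachable set = {74cb, 90e9, aecc, f804}.
That is 4 commits.

4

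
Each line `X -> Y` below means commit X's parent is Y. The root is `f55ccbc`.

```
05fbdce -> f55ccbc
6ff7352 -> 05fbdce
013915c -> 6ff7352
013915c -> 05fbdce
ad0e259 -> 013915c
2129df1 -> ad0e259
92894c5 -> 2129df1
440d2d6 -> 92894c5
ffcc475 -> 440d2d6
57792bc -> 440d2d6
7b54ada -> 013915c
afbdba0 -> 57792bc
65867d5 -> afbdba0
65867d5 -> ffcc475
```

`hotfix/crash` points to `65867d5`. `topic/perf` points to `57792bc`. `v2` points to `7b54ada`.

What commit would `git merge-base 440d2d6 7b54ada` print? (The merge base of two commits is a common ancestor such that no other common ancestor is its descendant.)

Ancestors of 440d2d6: {013915c, 05fbdce, 2129df1, 440d2d6, 6ff7352, 92894c5, ad0e259, f55ccbc}.
Ancestors of 7b54ada: {013915c, 05fbdce, 6ff7352, 7b54ada, f55ccbc}.
Common ancestors: {013915c, 05fbdce, 6ff7352, f55ccbc}.
Among these, 013915c is not an ancestor of any other common ancestor — it is the merge base.

013915c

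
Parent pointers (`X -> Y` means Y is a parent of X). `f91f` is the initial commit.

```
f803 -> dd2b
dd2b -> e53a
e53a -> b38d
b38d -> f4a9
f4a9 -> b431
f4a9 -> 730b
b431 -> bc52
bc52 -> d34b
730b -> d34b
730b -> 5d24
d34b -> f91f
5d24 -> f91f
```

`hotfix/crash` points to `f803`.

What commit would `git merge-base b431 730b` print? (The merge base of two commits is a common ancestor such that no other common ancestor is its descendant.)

d34b

Ancestors of b431: {b431, bc52, d34b, f91f}.
Ancestors of 730b: {5d24, 730b, d34b, f91f}.
Common ancestors: {d34b, f91f}.
Among these, d34b is not an ancestor of any other common ancestor — it is the merge base.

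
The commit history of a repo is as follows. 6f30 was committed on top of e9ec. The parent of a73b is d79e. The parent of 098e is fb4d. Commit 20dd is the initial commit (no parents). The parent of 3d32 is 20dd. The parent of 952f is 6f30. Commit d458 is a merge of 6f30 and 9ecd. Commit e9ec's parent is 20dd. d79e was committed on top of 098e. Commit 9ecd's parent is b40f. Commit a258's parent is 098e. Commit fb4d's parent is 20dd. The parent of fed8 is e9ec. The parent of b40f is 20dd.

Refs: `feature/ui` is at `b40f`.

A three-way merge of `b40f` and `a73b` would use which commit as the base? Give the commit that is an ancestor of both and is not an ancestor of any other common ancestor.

20dd

Ancestors of b40f: {20dd, b40f}.
Ancestors of a73b: {098e, 20dd, a73b, d79e, fb4d}.
Common ancestors: {20dd}.
The only common ancestor is 20dd, so it is the merge base.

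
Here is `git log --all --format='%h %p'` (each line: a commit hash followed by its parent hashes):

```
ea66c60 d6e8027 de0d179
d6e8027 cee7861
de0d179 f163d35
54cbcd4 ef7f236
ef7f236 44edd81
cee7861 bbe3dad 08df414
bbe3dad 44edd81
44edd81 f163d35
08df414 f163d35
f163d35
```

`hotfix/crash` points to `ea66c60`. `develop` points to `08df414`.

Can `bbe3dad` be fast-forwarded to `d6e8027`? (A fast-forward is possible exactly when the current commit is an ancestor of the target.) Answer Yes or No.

Yes

A fast-forward from bbe3dad to d6e8027 is possible iff bbe3dad is an ancestor of d6e8027.
Ancestors of d6e8027: {08df414, 44edd81, bbe3dad, cee7861, d6e8027, f163d35}.
bbe3dad is among them, so fast-forward is possible.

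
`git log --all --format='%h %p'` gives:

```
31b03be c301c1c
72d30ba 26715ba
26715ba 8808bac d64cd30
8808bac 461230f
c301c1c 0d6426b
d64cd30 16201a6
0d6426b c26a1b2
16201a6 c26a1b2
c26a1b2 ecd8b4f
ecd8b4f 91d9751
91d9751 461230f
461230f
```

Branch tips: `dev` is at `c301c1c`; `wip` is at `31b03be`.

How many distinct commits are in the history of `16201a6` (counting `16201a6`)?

Walking parent pointers from 16201a6: reachable set = {16201a6, 461230f, 91d9751, c26a1b2, ecd8b4f}.
That is 5 commits.

5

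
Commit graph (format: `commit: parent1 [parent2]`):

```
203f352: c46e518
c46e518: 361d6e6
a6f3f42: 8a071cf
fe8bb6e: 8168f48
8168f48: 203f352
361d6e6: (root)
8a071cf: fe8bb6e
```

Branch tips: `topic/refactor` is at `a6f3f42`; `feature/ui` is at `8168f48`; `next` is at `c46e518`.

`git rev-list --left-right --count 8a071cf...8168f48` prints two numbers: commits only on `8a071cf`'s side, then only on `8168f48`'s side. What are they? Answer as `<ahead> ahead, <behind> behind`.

2 ahead, 0 behind

Reachable from 8a071cf: {203f352, 361d6e6, 8168f48, 8a071cf, c46e518, fe8bb6e}.
Reachable from 8168f48: {203f352, 361d6e6, 8168f48, c46e518}.
Only in 8a071cf's history (ahead): {8a071cf, fe8bb6e} — 2.
Only in 8168f48's history (behind): {} — 0.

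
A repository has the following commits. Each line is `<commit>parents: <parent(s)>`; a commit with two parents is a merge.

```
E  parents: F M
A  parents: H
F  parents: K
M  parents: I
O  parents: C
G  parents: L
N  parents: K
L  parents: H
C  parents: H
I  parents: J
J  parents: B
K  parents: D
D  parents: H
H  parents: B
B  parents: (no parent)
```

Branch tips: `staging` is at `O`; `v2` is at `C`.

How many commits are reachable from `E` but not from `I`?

Reachable from E: {B, D, E, F, H, I, J, K, M}.
Reachable from I: {B, I, J}.
In E's history but not I's: {D, E, F, H, K, M} — 6 commits.

6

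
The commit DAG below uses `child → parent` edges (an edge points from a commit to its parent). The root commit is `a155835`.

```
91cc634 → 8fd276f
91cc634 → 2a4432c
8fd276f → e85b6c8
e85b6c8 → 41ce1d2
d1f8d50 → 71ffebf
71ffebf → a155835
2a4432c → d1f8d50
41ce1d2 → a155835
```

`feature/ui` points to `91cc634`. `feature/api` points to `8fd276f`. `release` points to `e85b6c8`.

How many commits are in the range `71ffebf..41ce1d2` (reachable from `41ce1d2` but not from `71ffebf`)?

Reachable from 41ce1d2: {41ce1d2, a155835}.
Reachable from 71ffebf: {71ffebf, a155835}.
In 41ce1d2's history but not 71ffebf's: {41ce1d2} — 1 commit.

1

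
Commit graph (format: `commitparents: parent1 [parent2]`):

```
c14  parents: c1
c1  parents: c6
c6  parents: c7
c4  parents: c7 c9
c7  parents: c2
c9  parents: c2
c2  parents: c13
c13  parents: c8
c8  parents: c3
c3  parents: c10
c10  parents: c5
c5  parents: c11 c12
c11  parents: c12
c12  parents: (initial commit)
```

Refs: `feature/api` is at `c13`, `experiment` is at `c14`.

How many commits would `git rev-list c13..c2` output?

Reachable from c2: {c10, c11, c12, c13, c2, c3, c5, c8}.
Reachable from c13: {c10, c11, c12, c13, c3, c5, c8}.
In c2's history but not c13's: {c2} — 1 commit.

1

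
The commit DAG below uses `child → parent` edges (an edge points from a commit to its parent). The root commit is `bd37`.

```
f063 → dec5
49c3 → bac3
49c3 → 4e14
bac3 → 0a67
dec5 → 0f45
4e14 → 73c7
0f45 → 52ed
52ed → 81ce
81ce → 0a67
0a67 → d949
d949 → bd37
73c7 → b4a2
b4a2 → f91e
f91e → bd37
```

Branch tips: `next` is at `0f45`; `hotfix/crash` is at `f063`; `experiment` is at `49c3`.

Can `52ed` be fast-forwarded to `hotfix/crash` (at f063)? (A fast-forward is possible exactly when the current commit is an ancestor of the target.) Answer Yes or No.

A fast-forward from 52ed to f063 is possible iff 52ed is an ancestor of f063.
Ancestors of f063: {0a67, 0f45, 52ed, 81ce, bd37, d949, dec5, f063}.
52ed is among them, so fast-forward is possible.

Yes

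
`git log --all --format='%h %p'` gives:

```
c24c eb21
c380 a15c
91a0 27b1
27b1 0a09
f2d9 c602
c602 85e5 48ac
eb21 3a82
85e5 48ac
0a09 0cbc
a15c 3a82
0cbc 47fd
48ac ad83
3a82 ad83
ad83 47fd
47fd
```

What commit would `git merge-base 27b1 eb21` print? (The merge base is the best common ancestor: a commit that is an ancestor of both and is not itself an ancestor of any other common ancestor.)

47fd

Ancestors of 27b1: {0a09, 0cbc, 27b1, 47fd}.
Ancestors of eb21: {3a82, 47fd, ad83, eb21}.
Common ancestors: {47fd}.
The only common ancestor is 47fd, so it is the merge base.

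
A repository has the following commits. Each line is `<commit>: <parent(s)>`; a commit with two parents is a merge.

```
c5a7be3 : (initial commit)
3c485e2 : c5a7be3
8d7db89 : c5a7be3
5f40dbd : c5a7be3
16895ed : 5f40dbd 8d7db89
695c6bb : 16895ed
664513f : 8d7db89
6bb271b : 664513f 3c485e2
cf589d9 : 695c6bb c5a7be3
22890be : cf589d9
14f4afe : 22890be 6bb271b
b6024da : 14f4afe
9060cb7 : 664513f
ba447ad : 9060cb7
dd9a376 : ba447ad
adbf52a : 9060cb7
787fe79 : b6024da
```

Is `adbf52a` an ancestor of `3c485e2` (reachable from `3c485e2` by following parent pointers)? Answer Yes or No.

No

Ancestors of 3c485e2: {3c485e2, c5a7be3}.
adbf52a is not in that set, so it is not an ancestor of 3c485e2.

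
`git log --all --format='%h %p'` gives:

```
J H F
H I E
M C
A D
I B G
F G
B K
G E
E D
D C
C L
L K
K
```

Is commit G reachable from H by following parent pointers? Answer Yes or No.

Ancestors of H (commits reachable by following parents): {B, C, D, E, G, H, I, K, L}.
G is in that set, so it is an ancestor of H.

Yes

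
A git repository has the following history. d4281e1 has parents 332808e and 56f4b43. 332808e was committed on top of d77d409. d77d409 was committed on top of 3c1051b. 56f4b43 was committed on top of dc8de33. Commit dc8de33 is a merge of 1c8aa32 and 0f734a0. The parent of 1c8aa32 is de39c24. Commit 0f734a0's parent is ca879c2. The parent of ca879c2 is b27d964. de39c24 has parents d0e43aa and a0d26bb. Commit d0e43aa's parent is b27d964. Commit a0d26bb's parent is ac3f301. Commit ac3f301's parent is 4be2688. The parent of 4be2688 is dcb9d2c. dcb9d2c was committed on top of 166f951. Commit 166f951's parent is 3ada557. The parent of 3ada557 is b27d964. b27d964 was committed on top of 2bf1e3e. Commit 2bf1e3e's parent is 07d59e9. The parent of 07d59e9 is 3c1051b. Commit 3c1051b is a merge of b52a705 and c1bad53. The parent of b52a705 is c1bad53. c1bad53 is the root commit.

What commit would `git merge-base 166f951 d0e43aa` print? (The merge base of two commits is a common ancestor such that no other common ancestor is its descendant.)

b27d964

Ancestors of 166f951: {07d59e9, 166f951, 2bf1e3e, 3ada557, 3c1051b, b27d964, b52a705, c1bad53}.
Ancestors of d0e43aa: {07d59e9, 2bf1e3e, 3c1051b, b27d964, b52a705, c1bad53, d0e43aa}.
Common ancestors: {07d59e9, 2bf1e3e, 3c1051b, b27d964, b52a705, c1bad53}.
Among these, b27d964 is not an ancestor of any other common ancestor — it is the merge base.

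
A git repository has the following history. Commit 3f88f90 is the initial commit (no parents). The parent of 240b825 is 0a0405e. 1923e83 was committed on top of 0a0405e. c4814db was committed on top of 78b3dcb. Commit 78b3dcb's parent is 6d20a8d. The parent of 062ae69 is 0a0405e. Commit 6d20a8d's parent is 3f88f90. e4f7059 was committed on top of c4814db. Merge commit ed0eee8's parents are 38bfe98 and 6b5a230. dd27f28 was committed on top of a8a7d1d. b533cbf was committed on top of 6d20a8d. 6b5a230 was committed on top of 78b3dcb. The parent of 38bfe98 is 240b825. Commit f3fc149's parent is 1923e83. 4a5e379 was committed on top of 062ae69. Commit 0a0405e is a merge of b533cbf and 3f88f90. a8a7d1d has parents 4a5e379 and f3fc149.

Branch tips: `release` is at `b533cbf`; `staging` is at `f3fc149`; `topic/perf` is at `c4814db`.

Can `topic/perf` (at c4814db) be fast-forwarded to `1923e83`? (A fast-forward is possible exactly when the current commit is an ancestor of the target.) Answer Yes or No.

A fast-forward from c4814db to 1923e83 is possible iff c4814db is an ancestor of 1923e83.
Ancestors of 1923e83: {0a0405e, 1923e83, 3f88f90, 6d20a8d, b533cbf}.
c4814db is not among them, so fast-forward is not possible.

No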